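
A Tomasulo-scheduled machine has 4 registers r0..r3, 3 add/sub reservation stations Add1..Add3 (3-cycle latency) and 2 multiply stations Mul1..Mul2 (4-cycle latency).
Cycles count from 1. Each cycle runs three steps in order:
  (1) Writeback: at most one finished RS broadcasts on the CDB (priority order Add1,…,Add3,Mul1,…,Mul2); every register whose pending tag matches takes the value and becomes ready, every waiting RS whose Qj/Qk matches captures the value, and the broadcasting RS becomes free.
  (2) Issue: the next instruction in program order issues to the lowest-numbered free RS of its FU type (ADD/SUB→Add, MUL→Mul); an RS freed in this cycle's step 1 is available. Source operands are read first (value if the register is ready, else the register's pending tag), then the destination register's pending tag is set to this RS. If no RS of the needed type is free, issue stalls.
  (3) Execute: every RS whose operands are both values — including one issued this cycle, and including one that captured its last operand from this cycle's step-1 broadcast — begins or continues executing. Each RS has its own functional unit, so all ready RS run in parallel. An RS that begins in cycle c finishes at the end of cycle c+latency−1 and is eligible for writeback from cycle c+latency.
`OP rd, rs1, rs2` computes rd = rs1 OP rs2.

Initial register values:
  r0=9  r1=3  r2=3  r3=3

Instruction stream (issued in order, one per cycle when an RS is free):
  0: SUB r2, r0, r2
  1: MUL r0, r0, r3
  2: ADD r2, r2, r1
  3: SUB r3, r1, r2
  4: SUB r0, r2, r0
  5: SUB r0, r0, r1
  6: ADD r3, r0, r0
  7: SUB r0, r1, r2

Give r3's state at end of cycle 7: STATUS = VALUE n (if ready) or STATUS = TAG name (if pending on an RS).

c1: issue SUB r2<-Add1 | r0:9,r1:3,r2:Add1,r3:3
c2: issue MUL r0<-Mul1 | r0:Mul1,r1:3,r2:Add1,r3:3
c3: issue ADD r2<-Add2 | r0:Mul1,r1:3,r2:Add2,r3:3
c4: CDB Add1=6; issue SUB r3<-Add1 | r0:Mul1,r1:3,r2:Add2,r3:Add1
c5: issue SUB r0<-Add3 | r0:Add3,r1:3,r2:Add2,r3:Add1
c6: CDB Mul1=27; stall | r0:Add3,r1:3,r2:Add2,r3:Add1
c7: CDB Add2=9; issue SUB r0<-Add2 | r0:Add2,r1:3,r2:9,r3:Add1

STATUS = TAG Add1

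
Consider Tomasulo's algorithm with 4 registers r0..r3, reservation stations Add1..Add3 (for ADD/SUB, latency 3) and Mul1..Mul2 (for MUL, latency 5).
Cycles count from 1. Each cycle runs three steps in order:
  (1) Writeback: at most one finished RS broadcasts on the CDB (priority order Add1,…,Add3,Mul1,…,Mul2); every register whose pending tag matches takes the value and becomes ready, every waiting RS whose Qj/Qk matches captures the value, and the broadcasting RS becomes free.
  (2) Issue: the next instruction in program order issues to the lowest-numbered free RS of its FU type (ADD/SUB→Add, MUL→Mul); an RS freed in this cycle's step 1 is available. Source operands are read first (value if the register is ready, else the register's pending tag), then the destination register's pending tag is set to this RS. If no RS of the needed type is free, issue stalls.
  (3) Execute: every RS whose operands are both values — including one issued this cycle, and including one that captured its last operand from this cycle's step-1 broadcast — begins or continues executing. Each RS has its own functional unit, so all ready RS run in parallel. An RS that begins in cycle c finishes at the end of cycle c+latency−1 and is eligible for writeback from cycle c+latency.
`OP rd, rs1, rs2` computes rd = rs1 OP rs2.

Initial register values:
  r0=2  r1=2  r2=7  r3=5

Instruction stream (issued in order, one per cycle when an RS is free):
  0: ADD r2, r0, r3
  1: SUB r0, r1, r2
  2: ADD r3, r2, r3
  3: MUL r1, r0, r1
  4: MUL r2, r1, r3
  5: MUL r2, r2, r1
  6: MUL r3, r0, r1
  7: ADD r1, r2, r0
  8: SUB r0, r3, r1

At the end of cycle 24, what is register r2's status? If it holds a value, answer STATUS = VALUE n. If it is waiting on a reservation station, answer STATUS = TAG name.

  c1: issue ADD r2<-Add1  regs: r0:2,r1:2,r2:Add1,r3:5
  c2: issue SUB r0<-Add2  regs: r0:Add2,r1:2,r2:Add1,r3:5
  c3: issue ADD r3<-Add3  regs: r0:Add2,r1:2,r2:Add1,r3:Add3
  c4: CDB Add1=7; issue MUL r1<-Mul1  regs: r0:Add2,r1:Mul1,r2:7,r3:Add3
  c5: issue MUL r2<-Mul2  regs: r0:Add2,r1:Mul1,r2:Mul2,r3:Add3
  c6: stall  regs: r0:Add2,r1:Mul1,r2:Mul2,r3:Add3
  c7: CDB Add2=-5; stall  regs: r0:-5,r1:Mul1,r2:Mul2,r3:Add3
  c8: CDB Add3=12; stall  regs: r0:-5,r1:Mul1,r2:Mul2,r3:12
  c9: stall  regs: r0:-5,r1:Mul1,r2:Mul2,r3:12
  c10: stall  regs: r0:-5,r1:Mul1,r2:Mul2,r3:12
  c11: stall  regs: r0:-5,r1:Mul1,r2:Mul2,r3:12
  c12: CDB Mul1=-10; issue MUL r2<-Mul1  regs: r0:-5,r1:-10,r2:Mul1,r3:12
  c13: stall  regs: r0:-5,r1:-10,r2:Mul1,r3:12
  c14: stall  regs: r0:-5,r1:-10,r2:Mul1,r3:12
  c15: stall  regs: r0:-5,r1:-10,r2:Mul1,r3:12
  c16: stall  regs: r0:-5,r1:-10,r2:Mul1,r3:12
  c17: CDB Mul2=-120; issue MUL r3<-Mul2  regs: r0:-5,r1:-10,r2:Mul1,r3:Mul2
  c18: issue ADD r1<-Add1  regs: r0:-5,r1:Add1,r2:Mul1,r3:Mul2
  c19: issue SUB r0<-Add2  regs: r0:Add2,r1:Add1,r2:Mul1,r3:Mul2
  c20: -  regs: r0:Add2,r1:Add1,r2:Mul1,r3:Mul2
  c21: -  regs: r0:Add2,r1:Add1,r2:Mul1,r3:Mul2
  c22: CDB Mul1=1200  regs: r0:Add2,r1:Add1,r2:1200,r3:Mul2
  c23: CDB Mul2=50  regs: r0:Add2,r1:Add1,r2:1200,r3:50
  c24: -  regs: r0:Add2,r1:Add1,r2:1200,r3:50

STATUS = VALUE 1200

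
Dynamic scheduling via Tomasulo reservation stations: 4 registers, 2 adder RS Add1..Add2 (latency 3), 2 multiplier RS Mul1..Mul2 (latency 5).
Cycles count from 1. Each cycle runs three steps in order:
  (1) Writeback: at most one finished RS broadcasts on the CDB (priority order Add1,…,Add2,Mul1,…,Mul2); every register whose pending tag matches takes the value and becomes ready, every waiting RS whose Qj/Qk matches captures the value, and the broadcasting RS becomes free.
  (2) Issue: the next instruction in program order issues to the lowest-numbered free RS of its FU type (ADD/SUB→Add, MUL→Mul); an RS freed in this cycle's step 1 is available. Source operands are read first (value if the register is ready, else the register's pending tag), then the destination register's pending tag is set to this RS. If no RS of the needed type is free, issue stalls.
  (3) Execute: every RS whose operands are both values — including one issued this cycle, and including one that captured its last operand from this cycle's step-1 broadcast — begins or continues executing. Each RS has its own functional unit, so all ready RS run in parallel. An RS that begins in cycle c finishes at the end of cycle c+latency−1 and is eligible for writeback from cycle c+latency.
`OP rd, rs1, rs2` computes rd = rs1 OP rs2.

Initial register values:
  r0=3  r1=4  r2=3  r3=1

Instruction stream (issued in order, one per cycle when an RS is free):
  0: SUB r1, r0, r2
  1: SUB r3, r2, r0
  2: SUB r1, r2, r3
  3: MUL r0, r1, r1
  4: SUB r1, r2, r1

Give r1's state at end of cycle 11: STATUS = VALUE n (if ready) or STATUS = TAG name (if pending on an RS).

cycle 1: issue SUB r1<-Add1 // r0:3,r1:Add1,r2:3,r3:1
cycle 2: issue SUB r3<-Add2 // r0:3,r1:Add1,r2:3,r3:Add2
cycle 3: stall // r0:3,r1:Add1,r2:3,r3:Add2
cycle 4: CDB Add1=0; issue SUB r1<-Add1 // r0:3,r1:Add1,r2:3,r3:Add2
cycle 5: CDB Add2=0; issue MUL r0<-Mul1 // r0:Mul1,r1:Add1,r2:3,r3:0
cycle 6: issue SUB r1<-Add2 // r0:Mul1,r1:Add2,r2:3,r3:0
cycle 7: - // r0:Mul1,r1:Add2,r2:3,r3:0
cycle 8: CDB Add1=3 // r0:Mul1,r1:Add2,r2:3,r3:0
cycle 9: - // r0:Mul1,r1:Add2,r2:3,r3:0
cycle 10: - // r0:Mul1,r1:Add2,r2:3,r3:0
cycle 11: CDB Add2=0 // r0:Mul1,r1:0,r2:3,r3:0

STATUS = VALUE 0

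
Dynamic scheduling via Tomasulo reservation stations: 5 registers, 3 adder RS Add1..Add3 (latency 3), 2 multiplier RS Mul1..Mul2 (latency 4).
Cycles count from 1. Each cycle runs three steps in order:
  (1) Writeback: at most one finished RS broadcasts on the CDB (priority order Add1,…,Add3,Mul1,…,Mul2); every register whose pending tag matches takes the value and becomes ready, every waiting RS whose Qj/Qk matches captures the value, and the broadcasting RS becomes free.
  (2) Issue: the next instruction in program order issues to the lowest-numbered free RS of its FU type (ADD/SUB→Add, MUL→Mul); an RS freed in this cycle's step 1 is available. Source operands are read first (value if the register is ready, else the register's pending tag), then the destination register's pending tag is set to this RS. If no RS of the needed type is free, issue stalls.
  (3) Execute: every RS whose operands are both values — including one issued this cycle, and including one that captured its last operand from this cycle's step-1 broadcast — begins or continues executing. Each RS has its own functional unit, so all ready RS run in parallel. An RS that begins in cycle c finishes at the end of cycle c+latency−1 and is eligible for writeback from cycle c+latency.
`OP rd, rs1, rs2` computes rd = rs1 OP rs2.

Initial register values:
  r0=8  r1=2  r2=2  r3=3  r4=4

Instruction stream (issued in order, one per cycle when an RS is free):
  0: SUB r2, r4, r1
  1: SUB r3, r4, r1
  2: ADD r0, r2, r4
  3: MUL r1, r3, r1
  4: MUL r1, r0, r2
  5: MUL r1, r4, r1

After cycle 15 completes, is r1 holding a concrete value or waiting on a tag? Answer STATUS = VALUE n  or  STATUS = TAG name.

STATUS = VALUE 48

c1: issue SUB r2<-Add1 | r0:8,r1:2,r2:Add1,r3:3,r4:4
c2: issue SUB r3<-Add2 | r0:8,r1:2,r2:Add1,r3:Add2,r4:4
c3: issue ADD r0<-Add3 | r0:Add3,r1:2,r2:Add1,r3:Add2,r4:4
c4: CDB Add1=2; issue MUL r1<-Mul1 | r0:Add3,r1:Mul1,r2:2,r3:Add2,r4:4
c5: CDB Add2=2; issue MUL r1<-Mul2 | r0:Add3,r1:Mul2,r2:2,r3:2,r4:4
c6: stall | r0:Add3,r1:Mul2,r2:2,r3:2,r4:4
c7: CDB Add3=6; stall | r0:6,r1:Mul2,r2:2,r3:2,r4:4
c8: stall | r0:6,r1:Mul2,r2:2,r3:2,r4:4
c9: CDB Mul1=4; issue MUL r1<-Mul1 | r0:6,r1:Mul1,r2:2,r3:2,r4:4
c10: - | r0:6,r1:Mul1,r2:2,r3:2,r4:4
c11: CDB Mul2=12 | r0:6,r1:Mul1,r2:2,r3:2,r4:4
c12: - | r0:6,r1:Mul1,r2:2,r3:2,r4:4
c13: - | r0:6,r1:Mul1,r2:2,r3:2,r4:4
c14: - | r0:6,r1:Mul1,r2:2,r3:2,r4:4
c15: CDB Mul1=48 | r0:6,r1:48,r2:2,r3:2,r4:4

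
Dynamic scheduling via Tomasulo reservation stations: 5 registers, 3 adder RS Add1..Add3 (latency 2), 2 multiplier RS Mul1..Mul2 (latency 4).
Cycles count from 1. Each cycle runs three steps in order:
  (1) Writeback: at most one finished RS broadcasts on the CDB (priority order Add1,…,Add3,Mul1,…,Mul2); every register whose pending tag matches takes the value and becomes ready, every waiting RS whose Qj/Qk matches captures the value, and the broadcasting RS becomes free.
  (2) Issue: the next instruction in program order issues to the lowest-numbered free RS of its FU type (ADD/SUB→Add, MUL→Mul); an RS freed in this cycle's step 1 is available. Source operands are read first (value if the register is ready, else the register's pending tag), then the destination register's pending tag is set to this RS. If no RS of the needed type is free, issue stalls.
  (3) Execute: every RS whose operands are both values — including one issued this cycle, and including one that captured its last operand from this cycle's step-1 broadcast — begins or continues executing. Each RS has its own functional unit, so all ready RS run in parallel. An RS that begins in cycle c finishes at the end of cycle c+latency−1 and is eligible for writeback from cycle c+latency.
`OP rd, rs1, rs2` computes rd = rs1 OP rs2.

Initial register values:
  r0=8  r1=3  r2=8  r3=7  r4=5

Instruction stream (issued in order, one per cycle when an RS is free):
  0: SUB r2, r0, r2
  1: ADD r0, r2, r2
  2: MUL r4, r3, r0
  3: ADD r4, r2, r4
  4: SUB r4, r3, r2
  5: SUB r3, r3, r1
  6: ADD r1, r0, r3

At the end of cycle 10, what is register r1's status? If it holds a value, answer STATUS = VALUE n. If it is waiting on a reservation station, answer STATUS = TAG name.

STATUS = VALUE 4

cycle 1: issue SUB r2<-Add1 // r0:8,r1:3,r2:Add1,r3:7,r4:5
cycle 2: issue ADD r0<-Add2 // r0:Add2,r1:3,r2:Add1,r3:7,r4:5
cycle 3: CDB Add1=0; issue MUL r4<-Mul1 // r0:Add2,r1:3,r2:0,r3:7,r4:Mul1
cycle 4: issue ADD r4<-Add1 // r0:Add2,r1:3,r2:0,r3:7,r4:Add1
cycle 5: CDB Add2=0; issue SUB r4<-Add2 // r0:0,r1:3,r2:0,r3:7,r4:Add2
cycle 6: issue SUB r3<-Add3 // r0:0,r1:3,r2:0,r3:Add3,r4:Add2
cycle 7: CDB Add2=7; issue ADD r1<-Add2 // r0:0,r1:Add2,r2:0,r3:Add3,r4:7
cycle 8: CDB Add3=4 // r0:0,r1:Add2,r2:0,r3:4,r4:7
cycle 9: CDB Mul1=0 // r0:0,r1:Add2,r2:0,r3:4,r4:7
cycle 10: CDB Add2=4 // r0:0,r1:4,r2:0,r3:4,r4:7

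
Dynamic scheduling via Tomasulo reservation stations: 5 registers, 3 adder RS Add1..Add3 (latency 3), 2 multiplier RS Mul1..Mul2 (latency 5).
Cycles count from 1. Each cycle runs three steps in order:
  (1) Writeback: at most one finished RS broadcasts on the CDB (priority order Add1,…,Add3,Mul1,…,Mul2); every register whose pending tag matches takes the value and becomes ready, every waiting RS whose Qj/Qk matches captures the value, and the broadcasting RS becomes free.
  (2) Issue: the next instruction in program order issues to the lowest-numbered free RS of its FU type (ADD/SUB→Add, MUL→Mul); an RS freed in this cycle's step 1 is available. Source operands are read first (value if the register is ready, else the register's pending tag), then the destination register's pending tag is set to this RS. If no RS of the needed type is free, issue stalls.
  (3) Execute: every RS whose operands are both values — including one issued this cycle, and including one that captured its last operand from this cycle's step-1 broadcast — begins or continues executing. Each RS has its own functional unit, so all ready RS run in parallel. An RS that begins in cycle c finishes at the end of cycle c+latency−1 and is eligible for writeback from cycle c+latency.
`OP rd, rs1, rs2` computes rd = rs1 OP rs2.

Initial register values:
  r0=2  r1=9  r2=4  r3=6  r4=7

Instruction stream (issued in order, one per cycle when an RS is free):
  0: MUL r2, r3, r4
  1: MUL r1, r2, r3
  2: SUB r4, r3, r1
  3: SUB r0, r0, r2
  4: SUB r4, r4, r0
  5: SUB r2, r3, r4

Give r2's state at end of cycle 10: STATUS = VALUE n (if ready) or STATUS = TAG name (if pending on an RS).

cycle 1: issue MUL r2<-Mul1 // r0:2,r1:9,r2:Mul1,r3:6,r4:7
cycle 2: issue MUL r1<-Mul2 // r0:2,r1:Mul2,r2:Mul1,r3:6,r4:7
cycle 3: issue SUB r4<-Add1 // r0:2,r1:Mul2,r2:Mul1,r3:6,r4:Add1
cycle 4: issue SUB r0<-Add2 // r0:Add2,r1:Mul2,r2:Mul1,r3:6,r4:Add1
cycle 5: issue SUB r4<-Add3 // r0:Add2,r1:Mul2,r2:Mul1,r3:6,r4:Add3
cycle 6: CDB Mul1=42; stall // r0:Add2,r1:Mul2,r2:42,r3:6,r4:Add3
cycle 7: stall // r0:Add2,r1:Mul2,r2:42,r3:6,r4:Add3
cycle 8: stall // r0:Add2,r1:Mul2,r2:42,r3:6,r4:Add3
cycle 9: CDB Add2=-40; issue SUB r2<-Add2 // r0:-40,r1:Mul2,r2:Add2,r3:6,r4:Add3
cycle 10: - // r0:-40,r1:Mul2,r2:Add2,r3:6,r4:Add3

STATUS = TAG Add2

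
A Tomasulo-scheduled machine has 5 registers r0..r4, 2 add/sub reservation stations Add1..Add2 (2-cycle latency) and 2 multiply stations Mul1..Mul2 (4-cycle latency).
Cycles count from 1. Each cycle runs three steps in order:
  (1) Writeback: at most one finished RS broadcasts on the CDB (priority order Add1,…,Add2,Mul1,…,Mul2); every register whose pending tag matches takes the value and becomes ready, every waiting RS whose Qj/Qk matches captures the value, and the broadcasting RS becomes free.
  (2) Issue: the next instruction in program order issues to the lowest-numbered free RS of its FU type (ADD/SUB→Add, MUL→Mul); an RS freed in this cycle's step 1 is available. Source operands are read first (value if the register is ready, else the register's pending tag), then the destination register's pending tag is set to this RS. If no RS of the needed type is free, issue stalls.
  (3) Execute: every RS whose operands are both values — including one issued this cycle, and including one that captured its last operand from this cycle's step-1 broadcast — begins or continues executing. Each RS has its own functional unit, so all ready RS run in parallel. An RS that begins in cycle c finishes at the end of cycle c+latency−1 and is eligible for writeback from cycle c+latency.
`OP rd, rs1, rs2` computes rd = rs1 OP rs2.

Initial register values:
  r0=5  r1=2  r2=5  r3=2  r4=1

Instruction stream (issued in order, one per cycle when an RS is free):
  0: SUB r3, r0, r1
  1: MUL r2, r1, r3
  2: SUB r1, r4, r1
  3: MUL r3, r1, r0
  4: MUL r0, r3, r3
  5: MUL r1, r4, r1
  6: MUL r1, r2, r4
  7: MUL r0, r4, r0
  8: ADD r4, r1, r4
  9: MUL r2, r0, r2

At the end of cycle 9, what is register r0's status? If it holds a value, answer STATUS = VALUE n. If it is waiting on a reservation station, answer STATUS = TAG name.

  c1: issue SUB r3<-Add1  regs: r0:5,r1:2,r2:5,r3:Add1,r4:1
  c2: issue MUL r2<-Mul1  regs: r0:5,r1:2,r2:Mul1,r3:Add1,r4:1
  c3: CDB Add1=3; issue SUB r1<-Add1  regs: r0:5,r1:Add1,r2:Mul1,r3:3,r4:1
  c4: issue MUL r3<-Mul2  regs: r0:5,r1:Add1,r2:Mul1,r3:Mul2,r4:1
  c5: CDB Add1=-1; stall  regs: r0:5,r1:-1,r2:Mul1,r3:Mul2,r4:1
  c6: stall  regs: r0:5,r1:-1,r2:Mul1,r3:Mul2,r4:1
  c7: CDB Mul1=6; issue MUL r0<-Mul1  regs: r0:Mul1,r1:-1,r2:6,r3:Mul2,r4:1
  c8: stall  regs: r0:Mul1,r1:-1,r2:6,r3:Mul2,r4:1
  c9: CDB Mul2=-5; issue MUL r1<-Mul2  regs: r0:Mul1,r1:Mul2,r2:6,r3:-5,r4:1

STATUS = TAG Mul1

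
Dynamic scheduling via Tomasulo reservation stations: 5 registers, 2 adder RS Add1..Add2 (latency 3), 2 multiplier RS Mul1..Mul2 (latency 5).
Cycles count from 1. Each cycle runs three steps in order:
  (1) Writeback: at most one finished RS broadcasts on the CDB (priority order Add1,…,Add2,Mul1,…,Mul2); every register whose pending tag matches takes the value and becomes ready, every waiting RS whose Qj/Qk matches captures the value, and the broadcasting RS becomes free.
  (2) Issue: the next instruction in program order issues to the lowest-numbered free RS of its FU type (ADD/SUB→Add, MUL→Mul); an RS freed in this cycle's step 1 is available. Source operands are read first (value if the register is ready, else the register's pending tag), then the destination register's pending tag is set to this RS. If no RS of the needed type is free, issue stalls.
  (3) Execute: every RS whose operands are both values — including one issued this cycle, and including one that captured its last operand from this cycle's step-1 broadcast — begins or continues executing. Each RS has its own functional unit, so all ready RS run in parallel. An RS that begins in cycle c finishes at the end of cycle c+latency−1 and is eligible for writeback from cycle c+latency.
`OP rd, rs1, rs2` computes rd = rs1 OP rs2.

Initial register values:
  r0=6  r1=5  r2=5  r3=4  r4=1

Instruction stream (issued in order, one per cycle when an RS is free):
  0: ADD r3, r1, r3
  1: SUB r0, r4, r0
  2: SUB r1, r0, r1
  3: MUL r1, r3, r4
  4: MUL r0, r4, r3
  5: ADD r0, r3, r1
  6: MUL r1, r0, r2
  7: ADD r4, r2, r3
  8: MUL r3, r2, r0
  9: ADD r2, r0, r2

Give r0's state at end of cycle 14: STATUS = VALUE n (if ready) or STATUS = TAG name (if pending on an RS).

STATUS = VALUE 18

cycle 1: issue ADD r3<-Add1 // r0:6,r1:5,r2:5,r3:Add1,r4:1
cycle 2: issue SUB r0<-Add2 // r0:Add2,r1:5,r2:5,r3:Add1,r4:1
cycle 3: stall // r0:Add2,r1:5,r2:5,r3:Add1,r4:1
cycle 4: CDB Add1=9; issue SUB r1<-Add1 // r0:Add2,r1:Add1,r2:5,r3:9,r4:1
cycle 5: CDB Add2=-5; issue MUL r1<-Mul1 // r0:-5,r1:Mul1,r2:5,r3:9,r4:1
cycle 6: issue MUL r0<-Mul2 // r0:Mul2,r1:Mul1,r2:5,r3:9,r4:1
cycle 7: issue ADD r0<-Add2 // r0:Add2,r1:Mul1,r2:5,r3:9,r4:1
cycle 8: CDB Add1=-10; stall // r0:Add2,r1:Mul1,r2:5,r3:9,r4:1
cycle 9: stall // r0:Add2,r1:Mul1,r2:5,r3:9,r4:1
cycle 10: CDB Mul1=9; issue MUL r1<-Mul1 // r0:Add2,r1:Mul1,r2:5,r3:9,r4:1
cycle 11: CDB Mul2=9; issue ADD r4<-Add1 // r0:Add2,r1:Mul1,r2:5,r3:9,r4:Add1
cycle 12: issue MUL r3<-Mul2 // r0:Add2,r1:Mul1,r2:5,r3:Mul2,r4:Add1
cycle 13: CDB Add2=18; issue ADD r2<-Add2 // r0:18,r1:Mul1,r2:Add2,r3:Mul2,r4:Add1
cycle 14: CDB Add1=14 // r0:18,r1:Mul1,r2:Add2,r3:Mul2,r4:14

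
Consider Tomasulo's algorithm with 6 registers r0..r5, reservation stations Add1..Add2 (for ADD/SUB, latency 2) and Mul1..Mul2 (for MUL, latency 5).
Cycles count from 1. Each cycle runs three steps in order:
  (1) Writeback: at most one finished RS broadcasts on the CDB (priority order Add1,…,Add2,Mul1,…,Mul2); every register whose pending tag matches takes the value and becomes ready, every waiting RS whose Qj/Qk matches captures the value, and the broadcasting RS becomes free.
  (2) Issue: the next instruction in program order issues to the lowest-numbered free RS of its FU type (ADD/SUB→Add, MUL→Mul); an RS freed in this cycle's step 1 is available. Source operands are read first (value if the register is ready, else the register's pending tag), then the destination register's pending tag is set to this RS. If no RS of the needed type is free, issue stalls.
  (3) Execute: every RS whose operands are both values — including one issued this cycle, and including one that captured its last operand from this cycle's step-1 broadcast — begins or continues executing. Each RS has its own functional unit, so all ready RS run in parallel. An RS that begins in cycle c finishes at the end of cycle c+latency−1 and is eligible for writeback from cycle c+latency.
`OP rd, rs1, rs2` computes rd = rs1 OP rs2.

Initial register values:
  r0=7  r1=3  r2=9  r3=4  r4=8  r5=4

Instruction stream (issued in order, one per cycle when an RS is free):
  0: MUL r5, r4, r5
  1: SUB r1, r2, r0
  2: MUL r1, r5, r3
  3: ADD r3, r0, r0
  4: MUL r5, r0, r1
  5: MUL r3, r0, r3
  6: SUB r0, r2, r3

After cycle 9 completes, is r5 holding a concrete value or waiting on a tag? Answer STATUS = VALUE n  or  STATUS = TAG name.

STATUS = TAG Mul1

cycle 1: issue MUL r5<-Mul1 // r0:7,r1:3,r2:9,r3:4,r4:8,r5:Mul1
cycle 2: issue SUB r1<-Add1 // r0:7,r1:Add1,r2:9,r3:4,r4:8,r5:Mul1
cycle 3: issue MUL r1<-Mul2 // r0:7,r1:Mul2,r2:9,r3:4,r4:8,r5:Mul1
cycle 4: CDB Add1=2; issue ADD r3<-Add1 // r0:7,r1:Mul2,r2:9,r3:Add1,r4:8,r5:Mul1
cycle 5: stall // r0:7,r1:Mul2,r2:9,r3:Add1,r4:8,r5:Mul1
cycle 6: CDB Add1=14; stall // r0:7,r1:Mul2,r2:9,r3:14,r4:8,r5:Mul1
cycle 7: CDB Mul1=32; issue MUL r5<-Mul1 // r0:7,r1:Mul2,r2:9,r3:14,r4:8,r5:Mul1
cycle 8: stall // r0:7,r1:Mul2,r2:9,r3:14,r4:8,r5:Mul1
cycle 9: stall // r0:7,r1:Mul2,r2:9,r3:14,r4:8,r5:Mul1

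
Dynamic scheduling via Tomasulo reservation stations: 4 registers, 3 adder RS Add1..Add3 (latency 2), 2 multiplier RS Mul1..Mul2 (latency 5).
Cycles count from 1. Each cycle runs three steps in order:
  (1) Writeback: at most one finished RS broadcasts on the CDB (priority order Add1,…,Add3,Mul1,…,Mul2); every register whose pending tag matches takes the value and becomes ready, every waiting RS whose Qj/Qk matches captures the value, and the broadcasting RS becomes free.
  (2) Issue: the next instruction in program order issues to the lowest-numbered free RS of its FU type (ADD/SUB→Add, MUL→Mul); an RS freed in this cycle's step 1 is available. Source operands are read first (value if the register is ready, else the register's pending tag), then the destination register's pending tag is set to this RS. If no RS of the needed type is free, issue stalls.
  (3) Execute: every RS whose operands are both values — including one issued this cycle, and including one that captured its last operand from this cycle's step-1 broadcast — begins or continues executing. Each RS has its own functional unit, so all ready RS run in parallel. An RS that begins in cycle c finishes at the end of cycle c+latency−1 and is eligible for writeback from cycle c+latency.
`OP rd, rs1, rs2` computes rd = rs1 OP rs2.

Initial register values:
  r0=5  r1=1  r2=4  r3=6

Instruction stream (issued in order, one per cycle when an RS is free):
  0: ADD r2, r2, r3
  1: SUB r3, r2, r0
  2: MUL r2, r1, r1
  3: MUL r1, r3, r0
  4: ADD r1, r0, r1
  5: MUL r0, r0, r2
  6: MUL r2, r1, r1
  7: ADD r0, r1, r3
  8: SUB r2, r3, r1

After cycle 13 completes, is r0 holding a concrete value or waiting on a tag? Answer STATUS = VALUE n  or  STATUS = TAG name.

  c1: issue ADD r2<-Add1  regs: r0:5,r1:1,r2:Add1,r3:6
  c2: issue SUB r3<-Add2  regs: r0:5,r1:1,r2:Add1,r3:Add2
  c3: CDB Add1=10; issue MUL r2<-Mul1  regs: r0:5,r1:1,r2:Mul1,r3:Add2
  c4: issue MUL r1<-Mul2  regs: r0:5,r1:Mul2,r2:Mul1,r3:Add2
  c5: CDB Add2=5; issue ADD r1<-Add1  regs: r0:5,r1:Add1,r2:Mul1,r3:5
  c6: stall  regs: r0:5,r1:Add1,r2:Mul1,r3:5
  c7: stall  regs: r0:5,r1:Add1,r2:Mul1,r3:5
  c8: CDB Mul1=1; issue MUL r0<-Mul1  regs: r0:Mul1,r1:Add1,r2:1,r3:5
  c9: stall  regs: r0:Mul1,r1:Add1,r2:1,r3:5
  c10: CDB Mul2=25; issue MUL r2<-Mul2  regs: r0:Mul1,r1:Add1,r2:Mul2,r3:5
  c11: issue ADD r0<-Add2  regs: r0:Add2,r1:Add1,r2:Mul2,r3:5
  c12: CDB Add1=30; issue SUB r2<-Add1  regs: r0:Add2,r1:30,r2:Add1,r3:5
  c13: CDB Mul1=5  regs: r0:Add2,r1:30,r2:Add1,r3:5

STATUS = TAG Add2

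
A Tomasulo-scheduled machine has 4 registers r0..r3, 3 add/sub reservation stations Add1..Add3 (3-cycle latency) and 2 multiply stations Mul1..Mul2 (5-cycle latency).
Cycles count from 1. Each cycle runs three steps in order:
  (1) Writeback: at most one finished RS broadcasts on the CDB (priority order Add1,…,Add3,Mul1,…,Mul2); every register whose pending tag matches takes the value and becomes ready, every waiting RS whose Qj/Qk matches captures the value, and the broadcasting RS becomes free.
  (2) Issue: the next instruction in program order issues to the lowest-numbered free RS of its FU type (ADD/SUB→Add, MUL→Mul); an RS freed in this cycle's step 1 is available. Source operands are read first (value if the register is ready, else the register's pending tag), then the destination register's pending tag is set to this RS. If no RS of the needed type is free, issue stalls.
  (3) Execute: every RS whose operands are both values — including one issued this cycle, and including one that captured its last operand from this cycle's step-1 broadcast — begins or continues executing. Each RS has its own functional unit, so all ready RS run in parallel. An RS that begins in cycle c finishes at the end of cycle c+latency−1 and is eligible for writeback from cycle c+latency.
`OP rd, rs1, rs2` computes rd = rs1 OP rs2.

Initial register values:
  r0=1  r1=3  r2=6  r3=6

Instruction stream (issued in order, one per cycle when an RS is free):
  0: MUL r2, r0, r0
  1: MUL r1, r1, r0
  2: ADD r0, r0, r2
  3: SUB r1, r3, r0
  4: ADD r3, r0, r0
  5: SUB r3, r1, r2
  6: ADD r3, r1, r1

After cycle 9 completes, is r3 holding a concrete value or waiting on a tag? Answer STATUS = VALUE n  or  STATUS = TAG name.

c1: issue MUL r2<-Mul1 | r0:1,r1:3,r2:Mul1,r3:6
c2: issue MUL r1<-Mul2 | r0:1,r1:Mul2,r2:Mul1,r3:6
c3: issue ADD r0<-Add1 | r0:Add1,r1:Mul2,r2:Mul1,r3:6
c4: issue SUB r1<-Add2 | r0:Add1,r1:Add2,r2:Mul1,r3:6
c5: issue ADD r3<-Add3 | r0:Add1,r1:Add2,r2:Mul1,r3:Add3
c6: CDB Mul1=1; stall | r0:Add1,r1:Add2,r2:1,r3:Add3
c7: CDB Mul2=3; stall | r0:Add1,r1:Add2,r2:1,r3:Add3
c8: stall | r0:Add1,r1:Add2,r2:1,r3:Add3
c9: CDB Add1=2; issue SUB r3<-Add1 | r0:2,r1:Add2,r2:1,r3:Add1

STATUS = TAG Add1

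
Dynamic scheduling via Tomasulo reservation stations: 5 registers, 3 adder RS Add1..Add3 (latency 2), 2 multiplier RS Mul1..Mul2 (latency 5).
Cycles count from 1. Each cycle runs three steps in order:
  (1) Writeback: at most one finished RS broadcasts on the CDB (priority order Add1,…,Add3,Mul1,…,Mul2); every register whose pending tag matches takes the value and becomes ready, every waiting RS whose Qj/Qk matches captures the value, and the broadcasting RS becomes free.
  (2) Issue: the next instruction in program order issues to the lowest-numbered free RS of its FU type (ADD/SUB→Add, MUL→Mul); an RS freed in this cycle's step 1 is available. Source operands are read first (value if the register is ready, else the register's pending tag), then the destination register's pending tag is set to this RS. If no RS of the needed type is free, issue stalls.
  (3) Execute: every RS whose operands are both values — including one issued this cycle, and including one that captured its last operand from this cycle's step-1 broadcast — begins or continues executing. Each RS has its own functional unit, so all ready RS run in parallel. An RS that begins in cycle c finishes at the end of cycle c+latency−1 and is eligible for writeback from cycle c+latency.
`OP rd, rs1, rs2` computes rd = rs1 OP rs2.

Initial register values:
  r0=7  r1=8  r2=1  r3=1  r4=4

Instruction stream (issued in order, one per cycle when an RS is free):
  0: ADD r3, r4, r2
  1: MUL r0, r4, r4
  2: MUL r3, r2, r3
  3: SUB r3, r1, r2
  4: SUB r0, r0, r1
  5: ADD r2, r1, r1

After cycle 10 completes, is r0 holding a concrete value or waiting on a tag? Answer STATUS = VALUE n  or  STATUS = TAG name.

STATUS = VALUE 8

  c1: issue ADD r3<-Add1  regs: r0:7,r1:8,r2:1,r3:Add1,r4:4
  c2: issue MUL r0<-Mul1  regs: r0:Mul1,r1:8,r2:1,r3:Add1,r4:4
  c3: CDB Add1=5; issue MUL r3<-Mul2  regs: r0:Mul1,r1:8,r2:1,r3:Mul2,r4:4
  c4: issue SUB r3<-Add1  regs: r0:Mul1,r1:8,r2:1,r3:Add1,r4:4
  c5: issue SUB r0<-Add2  regs: r0:Add2,r1:8,r2:1,r3:Add1,r4:4
  c6: CDB Add1=7; issue ADD r2<-Add1  regs: r0:Add2,r1:8,r2:Add1,r3:7,r4:4
  c7: CDB Mul1=16  regs: r0:Add2,r1:8,r2:Add1,r3:7,r4:4
  c8: CDB Add1=16  regs: r0:Add2,r1:8,r2:16,r3:7,r4:4
  c9: CDB Add2=8  regs: r0:8,r1:8,r2:16,r3:7,r4:4
  c10: CDB Mul2=5  regs: r0:8,r1:8,r2:16,r3:7,r4:4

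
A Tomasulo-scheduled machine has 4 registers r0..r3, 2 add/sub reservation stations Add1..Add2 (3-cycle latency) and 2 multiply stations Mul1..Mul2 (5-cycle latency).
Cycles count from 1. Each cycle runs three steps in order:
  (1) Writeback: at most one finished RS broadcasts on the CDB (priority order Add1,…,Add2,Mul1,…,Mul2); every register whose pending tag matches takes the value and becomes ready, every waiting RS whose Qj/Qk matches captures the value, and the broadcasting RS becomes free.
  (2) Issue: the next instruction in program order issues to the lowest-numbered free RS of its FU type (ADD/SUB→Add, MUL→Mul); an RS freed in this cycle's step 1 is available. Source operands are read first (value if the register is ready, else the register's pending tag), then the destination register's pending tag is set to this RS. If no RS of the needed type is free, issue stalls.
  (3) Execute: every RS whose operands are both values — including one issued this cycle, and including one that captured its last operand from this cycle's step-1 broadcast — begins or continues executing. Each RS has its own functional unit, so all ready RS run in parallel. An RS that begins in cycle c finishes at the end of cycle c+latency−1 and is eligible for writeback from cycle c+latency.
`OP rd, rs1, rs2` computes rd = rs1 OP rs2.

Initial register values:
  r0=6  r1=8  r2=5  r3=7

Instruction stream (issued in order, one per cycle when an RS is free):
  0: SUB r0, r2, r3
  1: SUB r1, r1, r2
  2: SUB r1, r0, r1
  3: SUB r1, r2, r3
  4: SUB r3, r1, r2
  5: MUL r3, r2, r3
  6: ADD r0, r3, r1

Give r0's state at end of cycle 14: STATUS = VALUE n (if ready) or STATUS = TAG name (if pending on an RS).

STATUS = TAG Add2

c1: issue SUB r0<-Add1 | r0:Add1,r1:8,r2:5,r3:7
c2: issue SUB r1<-Add2 | r0:Add1,r1:Add2,r2:5,r3:7
c3: stall | r0:Add1,r1:Add2,r2:5,r3:7
c4: CDB Add1=-2; issue SUB r1<-Add1 | r0:-2,r1:Add1,r2:5,r3:7
c5: CDB Add2=3; issue SUB r1<-Add2 | r0:-2,r1:Add2,r2:5,r3:7
c6: stall | r0:-2,r1:Add2,r2:5,r3:7
c7: stall | r0:-2,r1:Add2,r2:5,r3:7
c8: CDB Add1=-5; issue SUB r3<-Add1 | r0:-2,r1:Add2,r2:5,r3:Add1
c9: CDB Add2=-2; issue MUL r3<-Mul1 | r0:-2,r1:-2,r2:5,r3:Mul1
c10: issue ADD r0<-Add2 | r0:Add2,r1:-2,r2:5,r3:Mul1
c11: - | r0:Add2,r1:-2,r2:5,r3:Mul1
c12: CDB Add1=-7 | r0:Add2,r1:-2,r2:5,r3:Mul1
c13: - | r0:Add2,r1:-2,r2:5,r3:Mul1
c14: - | r0:Add2,r1:-2,r2:5,r3:Mul1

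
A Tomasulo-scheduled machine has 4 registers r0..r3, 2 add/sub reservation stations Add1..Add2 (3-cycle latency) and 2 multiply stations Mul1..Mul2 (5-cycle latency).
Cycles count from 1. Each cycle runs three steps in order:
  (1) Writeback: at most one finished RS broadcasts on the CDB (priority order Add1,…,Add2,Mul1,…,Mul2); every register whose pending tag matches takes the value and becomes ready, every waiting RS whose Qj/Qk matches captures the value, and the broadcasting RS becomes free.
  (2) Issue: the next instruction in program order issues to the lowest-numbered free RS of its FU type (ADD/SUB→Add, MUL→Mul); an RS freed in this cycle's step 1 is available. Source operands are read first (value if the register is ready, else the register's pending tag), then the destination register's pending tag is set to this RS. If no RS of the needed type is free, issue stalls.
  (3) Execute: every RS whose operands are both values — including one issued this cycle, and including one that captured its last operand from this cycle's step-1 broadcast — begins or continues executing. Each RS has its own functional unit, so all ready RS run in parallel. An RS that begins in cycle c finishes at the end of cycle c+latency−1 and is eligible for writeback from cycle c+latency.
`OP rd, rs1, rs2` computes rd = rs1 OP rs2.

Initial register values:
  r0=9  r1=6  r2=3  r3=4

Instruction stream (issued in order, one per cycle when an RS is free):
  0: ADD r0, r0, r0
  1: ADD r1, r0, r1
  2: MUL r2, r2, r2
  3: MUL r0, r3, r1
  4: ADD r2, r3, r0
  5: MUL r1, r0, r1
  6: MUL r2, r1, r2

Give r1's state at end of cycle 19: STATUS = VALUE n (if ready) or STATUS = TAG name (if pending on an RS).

STATUS = VALUE 2304

cycle 1: issue ADD r0<-Add1 // r0:Add1,r1:6,r2:3,r3:4
cycle 2: issue ADD r1<-Add2 // r0:Add1,r1:Add2,r2:3,r3:4
cycle 3: issue MUL r2<-Mul1 // r0:Add1,r1:Add2,r2:Mul1,r3:4
cycle 4: CDB Add1=18; issue MUL r0<-Mul2 // r0:Mul2,r1:Add2,r2:Mul1,r3:4
cycle 5: issue ADD r2<-Add1 // r0:Mul2,r1:Add2,r2:Add1,r3:4
cycle 6: stall // r0:Mul2,r1:Add2,r2:Add1,r3:4
cycle 7: CDB Add2=24; stall // r0:Mul2,r1:24,r2:Add1,r3:4
cycle 8: CDB Mul1=9; issue MUL r1<-Mul1 // r0:Mul2,r1:Mul1,r2:Add1,r3:4
cycle 9: stall // r0:Mul2,r1:Mul1,r2:Add1,r3:4
cycle 10: stall // r0:Mul2,r1:Mul1,r2:Add1,r3:4
cycle 11: stall // r0:Mul2,r1:Mul1,r2:Add1,r3:4
cycle 12: CDB Mul2=96; issue MUL r2<-Mul2 // r0:96,r1:Mul1,r2:Mul2,r3:4
cycle 13: - // r0:96,r1:Mul1,r2:Mul2,r3:4
cycle 14: - // r0:96,r1:Mul1,r2:Mul2,r3:4
cycle 15: CDB Add1=100 // r0:96,r1:Mul1,r2:Mul2,r3:4
cycle 16: - // r0:96,r1:Mul1,r2:Mul2,r3:4
cycle 17: CDB Mul1=2304 // r0:96,r1:2304,r2:Mul2,r3:4
cycle 18: - // r0:96,r1:2304,r2:Mul2,r3:4
cycle 19: - // r0:96,r1:2304,r2:Mul2,r3:4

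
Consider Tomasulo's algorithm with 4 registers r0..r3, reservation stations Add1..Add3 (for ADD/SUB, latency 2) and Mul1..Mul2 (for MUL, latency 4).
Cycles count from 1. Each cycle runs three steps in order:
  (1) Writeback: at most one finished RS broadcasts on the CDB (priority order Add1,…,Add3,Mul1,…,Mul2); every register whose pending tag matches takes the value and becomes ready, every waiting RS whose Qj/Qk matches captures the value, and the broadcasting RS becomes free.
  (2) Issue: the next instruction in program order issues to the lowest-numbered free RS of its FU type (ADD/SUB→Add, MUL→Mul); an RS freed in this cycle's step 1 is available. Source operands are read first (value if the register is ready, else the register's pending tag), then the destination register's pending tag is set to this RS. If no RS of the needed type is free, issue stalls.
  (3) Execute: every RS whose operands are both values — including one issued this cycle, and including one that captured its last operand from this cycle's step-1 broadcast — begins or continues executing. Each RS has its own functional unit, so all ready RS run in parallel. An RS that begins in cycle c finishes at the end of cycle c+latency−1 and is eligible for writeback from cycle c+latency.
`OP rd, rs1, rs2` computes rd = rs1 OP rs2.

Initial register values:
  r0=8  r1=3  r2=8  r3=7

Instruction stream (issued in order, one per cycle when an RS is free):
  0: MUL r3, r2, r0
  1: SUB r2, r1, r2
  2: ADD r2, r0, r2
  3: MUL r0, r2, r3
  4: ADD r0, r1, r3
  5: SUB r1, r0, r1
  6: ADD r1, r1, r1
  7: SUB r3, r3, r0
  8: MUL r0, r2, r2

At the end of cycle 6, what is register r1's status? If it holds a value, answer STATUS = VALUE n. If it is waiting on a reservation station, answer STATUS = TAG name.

cycle 1: issue MUL r3<-Mul1 // r0:8,r1:3,r2:8,r3:Mul1
cycle 2: issue SUB r2<-Add1 // r0:8,r1:3,r2:Add1,r3:Mul1
cycle 3: issue ADD r2<-Add2 // r0:8,r1:3,r2:Add2,r3:Mul1
cycle 4: CDB Add1=-5; issue MUL r0<-Mul2 // r0:Mul2,r1:3,r2:Add2,r3:Mul1
cycle 5: CDB Mul1=64; issue ADD r0<-Add1 // r0:Add1,r1:3,r2:Add2,r3:64
cycle 6: CDB Add2=3; issue SUB r1<-Add2 // r0:Add1,r1:Add2,r2:3,r3:64

STATUS = TAG Add2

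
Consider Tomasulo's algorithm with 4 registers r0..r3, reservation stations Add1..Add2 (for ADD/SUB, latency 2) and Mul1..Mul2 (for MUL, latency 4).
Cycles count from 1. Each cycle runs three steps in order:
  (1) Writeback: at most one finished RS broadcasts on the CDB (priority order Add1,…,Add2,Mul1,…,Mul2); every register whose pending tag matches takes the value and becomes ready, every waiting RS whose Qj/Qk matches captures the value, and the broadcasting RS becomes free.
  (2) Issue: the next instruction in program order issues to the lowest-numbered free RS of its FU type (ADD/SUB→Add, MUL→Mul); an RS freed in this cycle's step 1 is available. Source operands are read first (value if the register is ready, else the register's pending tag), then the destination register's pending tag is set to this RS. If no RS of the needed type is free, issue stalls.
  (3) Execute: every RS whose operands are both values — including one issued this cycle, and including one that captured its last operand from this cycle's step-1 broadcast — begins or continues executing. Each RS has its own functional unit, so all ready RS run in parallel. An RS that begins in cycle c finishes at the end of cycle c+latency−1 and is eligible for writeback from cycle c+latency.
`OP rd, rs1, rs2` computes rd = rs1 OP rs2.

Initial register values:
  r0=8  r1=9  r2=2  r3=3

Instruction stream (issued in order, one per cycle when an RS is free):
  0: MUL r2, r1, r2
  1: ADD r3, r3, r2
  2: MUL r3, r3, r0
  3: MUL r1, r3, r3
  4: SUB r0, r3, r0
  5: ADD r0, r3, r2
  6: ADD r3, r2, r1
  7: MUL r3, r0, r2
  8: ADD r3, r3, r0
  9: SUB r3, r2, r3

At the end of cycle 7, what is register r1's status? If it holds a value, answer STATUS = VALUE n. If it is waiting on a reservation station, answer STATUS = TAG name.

STATUS = TAG Mul1

  c1: issue MUL r2<-Mul1  regs: r0:8,r1:9,r2:Mul1,r3:3
  c2: issue ADD r3<-Add1  regs: r0:8,r1:9,r2:Mul1,r3:Add1
  c3: issue MUL r3<-Mul2  regs: r0:8,r1:9,r2:Mul1,r3:Mul2
  c4: stall  regs: r0:8,r1:9,r2:Mul1,r3:Mul2
  c5: CDB Mul1=18; issue MUL r1<-Mul1  regs: r0:8,r1:Mul1,r2:18,r3:Mul2
  c6: issue SUB r0<-Add2  regs: r0:Add2,r1:Mul1,r2:18,r3:Mul2
  c7: CDB Add1=21; issue ADD r0<-Add1  regs: r0:Add1,r1:Mul1,r2:18,r3:Mul2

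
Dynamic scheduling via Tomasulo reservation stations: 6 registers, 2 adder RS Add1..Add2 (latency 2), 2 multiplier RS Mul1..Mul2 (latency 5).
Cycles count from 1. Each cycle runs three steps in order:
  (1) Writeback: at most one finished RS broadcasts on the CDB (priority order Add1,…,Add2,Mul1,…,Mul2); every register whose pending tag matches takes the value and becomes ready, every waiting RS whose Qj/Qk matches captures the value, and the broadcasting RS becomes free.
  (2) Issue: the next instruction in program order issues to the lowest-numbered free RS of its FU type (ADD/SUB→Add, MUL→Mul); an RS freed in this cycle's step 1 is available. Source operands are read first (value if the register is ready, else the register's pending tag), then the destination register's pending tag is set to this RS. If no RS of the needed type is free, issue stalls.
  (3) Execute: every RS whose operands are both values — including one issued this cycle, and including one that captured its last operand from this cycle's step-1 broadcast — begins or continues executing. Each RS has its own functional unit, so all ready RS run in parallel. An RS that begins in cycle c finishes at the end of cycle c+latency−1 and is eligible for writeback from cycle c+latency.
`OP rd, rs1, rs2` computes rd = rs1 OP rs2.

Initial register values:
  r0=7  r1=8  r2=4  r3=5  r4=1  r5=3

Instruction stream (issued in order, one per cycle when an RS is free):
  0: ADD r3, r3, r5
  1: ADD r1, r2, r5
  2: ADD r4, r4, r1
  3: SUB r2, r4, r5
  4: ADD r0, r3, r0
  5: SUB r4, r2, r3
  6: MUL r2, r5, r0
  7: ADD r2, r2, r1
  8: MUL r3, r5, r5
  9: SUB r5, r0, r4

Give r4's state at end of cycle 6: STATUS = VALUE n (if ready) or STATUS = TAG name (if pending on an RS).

STATUS = VALUE 8

cycle 1: issue ADD r3<-Add1 // r0:7,r1:8,r2:4,r3:Add1,r4:1,r5:3
cycle 2: issue ADD r1<-Add2 // r0:7,r1:Add2,r2:4,r3:Add1,r4:1,r5:3
cycle 3: CDB Add1=8; issue ADD r4<-Add1 // r0:7,r1:Add2,r2:4,r3:8,r4:Add1,r5:3
cycle 4: CDB Add2=7; issue SUB r2<-Add2 // r0:7,r1:7,r2:Add2,r3:8,r4:Add1,r5:3
cycle 5: stall // r0:7,r1:7,r2:Add2,r3:8,r4:Add1,r5:3
cycle 6: CDB Add1=8; issue ADD r0<-Add1 // r0:Add1,r1:7,r2:Add2,r3:8,r4:8,r5:3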